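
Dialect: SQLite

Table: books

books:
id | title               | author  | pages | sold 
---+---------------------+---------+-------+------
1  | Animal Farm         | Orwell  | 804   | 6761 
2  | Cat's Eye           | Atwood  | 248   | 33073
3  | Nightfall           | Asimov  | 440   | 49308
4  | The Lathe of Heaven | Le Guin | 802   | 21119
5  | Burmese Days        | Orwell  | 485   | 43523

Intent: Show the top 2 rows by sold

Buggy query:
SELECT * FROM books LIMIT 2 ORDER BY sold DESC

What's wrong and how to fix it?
Bug: ORDER BY cannot follow LIMIT; LIMIT is the final clause

Fix: Sort with ORDER BY, then apply LIMIT

Corrected query:
SELECT * FROM books ORDER BY sold DESC LIMIT 2

Result:
id | title        | author | pages | sold 
---+--------------+--------+-------+------
3  | Nightfall    | Asimov | 440   | 49308
5  | Burmese Days | Orwell | 485   | 43523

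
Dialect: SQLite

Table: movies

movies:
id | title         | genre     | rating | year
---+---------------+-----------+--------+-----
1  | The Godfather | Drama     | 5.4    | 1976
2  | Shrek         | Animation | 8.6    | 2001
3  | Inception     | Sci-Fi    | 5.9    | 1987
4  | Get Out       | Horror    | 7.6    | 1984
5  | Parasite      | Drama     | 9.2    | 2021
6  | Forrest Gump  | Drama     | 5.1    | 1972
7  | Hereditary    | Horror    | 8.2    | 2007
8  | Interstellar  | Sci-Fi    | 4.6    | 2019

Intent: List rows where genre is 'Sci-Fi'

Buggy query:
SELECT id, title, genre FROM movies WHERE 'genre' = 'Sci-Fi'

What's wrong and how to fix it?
Bug: Single quotes denote string literals in SQL; the column name is being compared as a constant string

Fix: Remove the quotes around the column name (or use double quotes for an identifier)

Corrected query:
SELECT id, title, genre FROM movies WHERE genre = 'Sci-Fi'

Result:
id | title        | genre 
---+--------------+-------
3  | Inception    | Sci-Fi
8  | Interstellar | Sci-Fi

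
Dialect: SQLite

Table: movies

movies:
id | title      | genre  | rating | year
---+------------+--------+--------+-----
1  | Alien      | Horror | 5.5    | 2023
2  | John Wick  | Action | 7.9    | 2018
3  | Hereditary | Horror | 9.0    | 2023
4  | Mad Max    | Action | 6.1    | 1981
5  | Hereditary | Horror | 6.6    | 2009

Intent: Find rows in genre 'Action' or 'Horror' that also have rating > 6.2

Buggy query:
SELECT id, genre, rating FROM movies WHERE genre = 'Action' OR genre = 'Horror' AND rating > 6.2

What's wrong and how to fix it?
Bug: AND binds tighter than OR, so this parses as genre = 'Action' OR (genre = 'Horror' AND rating > 6.2)

Fix: Add parentheses around the OR so the AND applies to both alternatives

Corrected query:
SELECT id, genre, rating FROM movies WHERE (genre = 'Action' OR genre = 'Horror') AND rating > 6.2

Result:
id | genre  | rating
---+--------+-------
2  | Action | 7.9   
3  | Horror | 9     
5  | Horror | 6.6   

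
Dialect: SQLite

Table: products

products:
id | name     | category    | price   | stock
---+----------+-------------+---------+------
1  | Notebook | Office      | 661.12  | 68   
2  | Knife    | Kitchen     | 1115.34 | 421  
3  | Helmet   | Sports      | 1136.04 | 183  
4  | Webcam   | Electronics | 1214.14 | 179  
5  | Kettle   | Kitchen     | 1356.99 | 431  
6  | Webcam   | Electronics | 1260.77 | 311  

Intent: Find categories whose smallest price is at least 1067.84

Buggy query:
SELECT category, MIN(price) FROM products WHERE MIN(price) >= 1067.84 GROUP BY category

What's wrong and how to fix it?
Bug: Aggregates like MIN are computed per group after WHERE runs

Fix: Use HAVING for the per-group MIN condition

Corrected query:
SELECT category, MIN(price) FROM products GROUP BY category HAVING MIN(price) >= 1067.84

Result:
category    | MIN(price)
------------+-----------
Electronics | 1214.14   
Kitchen     | 1115.34   
Sports      | 1136.04   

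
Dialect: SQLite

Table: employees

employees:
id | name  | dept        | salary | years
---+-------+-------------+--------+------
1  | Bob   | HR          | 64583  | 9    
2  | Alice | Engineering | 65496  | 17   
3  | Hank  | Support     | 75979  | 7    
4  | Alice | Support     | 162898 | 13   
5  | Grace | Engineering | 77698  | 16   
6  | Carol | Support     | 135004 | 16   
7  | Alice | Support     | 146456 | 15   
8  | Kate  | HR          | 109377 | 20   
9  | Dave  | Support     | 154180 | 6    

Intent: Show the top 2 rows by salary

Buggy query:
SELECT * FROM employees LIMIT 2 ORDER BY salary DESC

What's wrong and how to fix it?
Bug: LIMIT must come after ORDER BY

Fix: Swap the clauses: ORDER BY first, then LIMIT

Corrected query:
SELECT * FROM employees ORDER BY salary DESC LIMIT 2

Result:
id | name  | dept    | salary | years
---+-------+---------+--------+------
4  | Alice | Support | 162898 | 13   
9  | Dave  | Support | 154180 | 6    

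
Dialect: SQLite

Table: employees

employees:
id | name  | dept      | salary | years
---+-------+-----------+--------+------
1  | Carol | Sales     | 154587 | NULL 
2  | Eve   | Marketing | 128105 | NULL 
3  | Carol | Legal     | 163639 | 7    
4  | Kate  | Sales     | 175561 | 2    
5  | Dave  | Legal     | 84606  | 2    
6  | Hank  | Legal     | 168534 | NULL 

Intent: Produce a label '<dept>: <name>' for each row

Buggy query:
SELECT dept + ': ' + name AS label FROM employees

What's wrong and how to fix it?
Bug: '+' is numeric addition; on text columns SQLite converts them to 0 instead of concatenating

Fix: Replace + with || to concatenate text

Corrected query:
SELECT dept || ': ' || name AS label FROM employees

Result:
label         
--------------
Sales: Carol  
Marketing: Eve
Legal: Carol  
Sales: Kate   
Legal: Dave   
Legal: Hank   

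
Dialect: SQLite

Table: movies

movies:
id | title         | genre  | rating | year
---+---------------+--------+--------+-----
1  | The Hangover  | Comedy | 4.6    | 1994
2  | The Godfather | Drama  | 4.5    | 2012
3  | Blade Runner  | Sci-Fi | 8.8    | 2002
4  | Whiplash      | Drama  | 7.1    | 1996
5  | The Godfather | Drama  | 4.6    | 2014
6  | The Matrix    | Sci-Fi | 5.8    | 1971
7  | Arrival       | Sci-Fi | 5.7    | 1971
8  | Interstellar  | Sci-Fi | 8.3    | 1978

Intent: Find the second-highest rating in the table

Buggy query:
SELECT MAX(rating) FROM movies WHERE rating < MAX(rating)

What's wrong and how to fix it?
Bug: MAX(rating) on the right of the comparison is an aggregate-in-WHERE error

Fix: Put the inner MAX in a scalar subquery

Corrected query:
SELECT MAX(rating) FROM movies WHERE rating < (SELECT MAX(rating) FROM movies)

Result:
MAX(rating)
-----------
8.3        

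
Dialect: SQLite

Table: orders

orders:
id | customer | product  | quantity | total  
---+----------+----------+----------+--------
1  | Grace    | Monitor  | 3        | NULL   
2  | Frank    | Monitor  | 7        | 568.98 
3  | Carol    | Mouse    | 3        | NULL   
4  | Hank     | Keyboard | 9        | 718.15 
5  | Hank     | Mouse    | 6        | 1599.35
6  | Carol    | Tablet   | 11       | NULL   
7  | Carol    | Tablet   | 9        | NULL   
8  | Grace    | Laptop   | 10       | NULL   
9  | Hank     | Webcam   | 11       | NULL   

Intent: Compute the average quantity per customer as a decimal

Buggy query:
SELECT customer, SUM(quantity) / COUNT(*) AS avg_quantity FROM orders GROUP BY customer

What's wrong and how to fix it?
Bug: SUM(quantity) and COUNT(*) are both integers; the division truncates the fractional part

Fix: Cast one side to REAL so the division keeps the fractional part

Corrected query:
SELECT customer, SUM(quantity) * 1.0 / COUNT(*) AS avg_quantity FROM orders GROUP BY customer

Result:
customer | avg_quantity
---------+-------------
Carol    | 7.666667    
Frank    | 7           
Grace    | 6.5         
Hank     | 8.666667    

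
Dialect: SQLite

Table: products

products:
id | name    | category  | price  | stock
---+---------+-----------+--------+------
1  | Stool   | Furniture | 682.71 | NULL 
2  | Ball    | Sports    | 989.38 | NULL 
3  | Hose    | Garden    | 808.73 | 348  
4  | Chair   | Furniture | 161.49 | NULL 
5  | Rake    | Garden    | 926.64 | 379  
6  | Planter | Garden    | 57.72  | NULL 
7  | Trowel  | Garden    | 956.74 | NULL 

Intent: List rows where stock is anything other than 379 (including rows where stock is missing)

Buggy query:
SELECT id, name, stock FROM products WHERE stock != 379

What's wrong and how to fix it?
Bug: Inequality against NULL is unknown, not true; rows with NULL are dropped

Fix: Handle NULL separately with IS NULL alongside the inequality

Corrected query:
SELECT id, name, stock FROM products WHERE stock != 379 OR stock IS NULL

Result:
id | name    | stock
---+---------+------
1  | Stool   | NULL 
2  | Ball    | NULL 
3  | Hose    | 348  
4  | Chair   | NULL 
6  | Planter | NULL 
7  | Trowel  | NULL 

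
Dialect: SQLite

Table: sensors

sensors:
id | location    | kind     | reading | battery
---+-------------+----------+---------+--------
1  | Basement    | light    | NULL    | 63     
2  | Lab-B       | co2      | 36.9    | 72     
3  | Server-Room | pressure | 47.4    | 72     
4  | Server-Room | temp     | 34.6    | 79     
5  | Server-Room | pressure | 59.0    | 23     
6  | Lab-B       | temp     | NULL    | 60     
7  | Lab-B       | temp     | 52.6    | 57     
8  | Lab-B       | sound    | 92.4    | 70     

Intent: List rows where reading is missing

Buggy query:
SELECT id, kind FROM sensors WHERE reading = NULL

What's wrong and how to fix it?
Bug: '= NULL' is always unknown in SQL three-valued logic, so no rows match

Fix: Use IS NULL to test for NULL

Corrected query:
SELECT id, kind FROM sensors WHERE reading IS NULL

Result:
id | kind 
---+------
1  | light
6  | temp 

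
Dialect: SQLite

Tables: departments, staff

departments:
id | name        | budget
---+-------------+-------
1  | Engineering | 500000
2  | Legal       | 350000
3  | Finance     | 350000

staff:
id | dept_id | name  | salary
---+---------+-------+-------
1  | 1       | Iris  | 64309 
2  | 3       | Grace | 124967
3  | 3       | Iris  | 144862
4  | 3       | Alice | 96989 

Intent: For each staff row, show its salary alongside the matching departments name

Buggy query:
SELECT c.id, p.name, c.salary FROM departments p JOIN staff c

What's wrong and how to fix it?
Bug: JOIN with no ON clause produces a cartesian product; every staff row pairs with every departments row

Fix: Add ON c.dept_id = p.id to the JOIN

Corrected query:
SELECT c.id, p.name, c.salary FROM departments p JOIN staff c ON c.dept_id = p.id

Result:
id | name        | salary
---+-------------+-------
1  | Engineering | 64309 
2  | Finance     | 124967
3  | Finance     | 144862
4  | Finance     | 96989 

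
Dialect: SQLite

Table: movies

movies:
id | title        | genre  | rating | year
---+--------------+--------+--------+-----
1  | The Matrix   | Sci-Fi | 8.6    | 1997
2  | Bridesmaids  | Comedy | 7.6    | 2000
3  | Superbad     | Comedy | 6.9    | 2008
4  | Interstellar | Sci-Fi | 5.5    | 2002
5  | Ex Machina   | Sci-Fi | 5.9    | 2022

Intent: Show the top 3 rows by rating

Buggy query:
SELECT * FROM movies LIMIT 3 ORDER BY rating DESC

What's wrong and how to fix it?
Bug: ORDER BY cannot follow LIMIT; LIMIT is the final clause

Fix: Sort with ORDER BY, then apply LIMIT

Corrected query:
SELECT * FROM movies ORDER BY rating DESC LIMIT 3

Result:
id | title       | genre  | rating | year
---+-------------+--------+--------+-----
1  | The Matrix  | Sci-Fi | 8.6    | 1997
2  | Bridesmaids | Comedy | 7.6    | 2000
3  | Superbad    | Comedy | 6.9    | 2008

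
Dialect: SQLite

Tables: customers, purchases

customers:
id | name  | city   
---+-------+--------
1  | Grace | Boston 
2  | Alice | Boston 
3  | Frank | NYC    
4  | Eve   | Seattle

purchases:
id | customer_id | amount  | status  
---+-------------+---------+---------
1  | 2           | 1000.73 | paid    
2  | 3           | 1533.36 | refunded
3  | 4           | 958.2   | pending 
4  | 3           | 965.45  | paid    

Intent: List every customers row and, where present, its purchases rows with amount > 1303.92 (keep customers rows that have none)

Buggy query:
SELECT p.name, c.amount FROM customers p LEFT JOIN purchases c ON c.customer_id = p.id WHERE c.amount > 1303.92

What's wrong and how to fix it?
Bug: A WHERE condition on the right-hand table after LEFT JOIN drops unmatched parents

Fix: Move the right-table condition into the ON clause so unmatched parents are kept

Corrected query:
SELECT p.name, c.amount FROM customers p LEFT JOIN purchases c ON c.customer_id = p.id AND c.amount > 1303.92

Result:
name  | amount 
------+--------
Grace | NULL   
Alice | NULL   
Frank | 1533.36
Eve   | NULL   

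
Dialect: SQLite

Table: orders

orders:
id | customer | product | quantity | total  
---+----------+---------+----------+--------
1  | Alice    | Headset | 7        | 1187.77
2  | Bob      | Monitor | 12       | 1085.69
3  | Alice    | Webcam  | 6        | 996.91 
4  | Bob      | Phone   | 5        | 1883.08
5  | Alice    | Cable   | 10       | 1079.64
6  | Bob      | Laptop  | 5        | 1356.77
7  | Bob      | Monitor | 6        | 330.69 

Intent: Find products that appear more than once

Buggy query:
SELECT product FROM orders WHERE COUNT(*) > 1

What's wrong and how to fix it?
Bug: COUNT(*) is an aggregate and cannot be used in WHERE

Fix: Group first, then use HAVING for the count condition

Corrected query:
SELECT product FROM orders GROUP BY product HAVING COUNT(*) > 1

Result:
product
-------
Monitor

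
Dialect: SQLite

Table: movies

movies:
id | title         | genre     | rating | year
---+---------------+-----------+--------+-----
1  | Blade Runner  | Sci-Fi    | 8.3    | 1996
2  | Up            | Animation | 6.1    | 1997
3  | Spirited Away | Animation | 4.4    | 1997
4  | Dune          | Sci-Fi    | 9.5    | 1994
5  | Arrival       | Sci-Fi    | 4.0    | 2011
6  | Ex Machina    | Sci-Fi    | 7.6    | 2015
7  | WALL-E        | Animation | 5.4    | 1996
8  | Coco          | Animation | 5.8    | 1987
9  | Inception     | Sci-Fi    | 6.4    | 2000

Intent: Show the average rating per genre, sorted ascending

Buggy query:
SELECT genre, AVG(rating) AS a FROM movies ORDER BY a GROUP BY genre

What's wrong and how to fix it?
Bug: GROUP BY must precede ORDER BY

Fix: Move ORDER BY to the end, after GROUP BY

Corrected query:
SELECT genre, AVG(rating) AS a FROM movies GROUP BY genre ORDER BY a

Result:
genre     | a    
----------+------
Animation | 5.425
Sci-Fi    | 7.16 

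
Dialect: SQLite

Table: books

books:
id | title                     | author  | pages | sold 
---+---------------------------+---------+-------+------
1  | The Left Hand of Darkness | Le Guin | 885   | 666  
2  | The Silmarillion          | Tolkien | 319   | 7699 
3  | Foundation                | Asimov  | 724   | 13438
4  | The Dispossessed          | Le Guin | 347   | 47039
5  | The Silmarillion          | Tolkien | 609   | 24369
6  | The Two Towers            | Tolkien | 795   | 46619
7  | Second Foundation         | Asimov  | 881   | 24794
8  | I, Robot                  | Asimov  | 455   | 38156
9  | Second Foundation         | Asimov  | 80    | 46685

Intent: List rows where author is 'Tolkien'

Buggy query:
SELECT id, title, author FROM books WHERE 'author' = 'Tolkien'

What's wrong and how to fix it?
Bug: 'author' in single quotes is a string literal, not the column; the comparison is literal-vs-literal and never true

Fix: Reference the column as author without single quotes

Corrected query:
SELECT id, title, author FROM books WHERE author = 'Tolkien'

Result:
id | title            | author 
---+------------------+--------
2  | The Silmarillion | Tolkien
5  | The Silmarillion | Tolkien
6  | The Two Towers   | Tolkien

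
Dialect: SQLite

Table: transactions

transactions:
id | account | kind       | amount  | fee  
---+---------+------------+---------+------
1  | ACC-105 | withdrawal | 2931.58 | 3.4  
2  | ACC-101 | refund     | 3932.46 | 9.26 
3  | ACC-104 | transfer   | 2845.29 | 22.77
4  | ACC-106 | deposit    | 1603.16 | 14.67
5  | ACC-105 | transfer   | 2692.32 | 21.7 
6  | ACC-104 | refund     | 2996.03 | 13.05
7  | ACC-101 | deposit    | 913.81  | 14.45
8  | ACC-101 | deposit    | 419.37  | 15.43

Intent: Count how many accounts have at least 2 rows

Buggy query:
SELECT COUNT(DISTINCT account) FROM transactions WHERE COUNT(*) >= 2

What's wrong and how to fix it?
Bug: WHERE filters individual rows, not groups, so a group-level COUNT is invalid there

Fix: Use a subquery that GROUPs and filters with HAVING, then count its rows

Corrected query:
SELECT COUNT(*) FROM (SELECT account FROM transactions GROUP BY account HAVING COUNT(*) >= 2)

Result:
COUNT(*)
--------
3       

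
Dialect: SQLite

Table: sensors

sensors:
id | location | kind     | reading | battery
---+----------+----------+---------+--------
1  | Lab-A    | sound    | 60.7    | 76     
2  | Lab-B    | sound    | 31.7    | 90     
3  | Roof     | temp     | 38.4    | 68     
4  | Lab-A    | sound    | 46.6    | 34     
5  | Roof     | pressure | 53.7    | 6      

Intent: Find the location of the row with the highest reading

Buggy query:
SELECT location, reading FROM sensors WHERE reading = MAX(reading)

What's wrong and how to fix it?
Bug: MAX(reading) is an aggregate and cannot be used directly in WHERE

Fix: Use a subquery: WHERE reading = (SELECT MAX(reading) FROM sensors)

Corrected query:
SELECT location, reading FROM sensors WHERE reading = (SELECT MAX(reading) FROM sensors)

Result:
location | reading
---------+--------
Lab-A    | 60.7   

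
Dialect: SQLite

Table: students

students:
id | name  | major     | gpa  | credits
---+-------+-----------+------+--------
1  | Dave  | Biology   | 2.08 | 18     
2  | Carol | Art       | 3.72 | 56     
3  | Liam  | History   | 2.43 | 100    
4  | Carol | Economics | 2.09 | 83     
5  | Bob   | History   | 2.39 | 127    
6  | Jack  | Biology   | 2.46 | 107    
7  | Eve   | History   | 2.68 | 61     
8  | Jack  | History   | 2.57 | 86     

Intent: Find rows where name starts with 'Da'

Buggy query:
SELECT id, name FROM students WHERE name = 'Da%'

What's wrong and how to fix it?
Bug: '=' compares the literal string including the % character; pattern matching needs LIKE

Fix: Use LIKE for wildcard pattern matching

Corrected query:
SELECT id, name FROM students WHERE name LIKE 'Da%'

Result:
id | name
---+-----
1  | Dave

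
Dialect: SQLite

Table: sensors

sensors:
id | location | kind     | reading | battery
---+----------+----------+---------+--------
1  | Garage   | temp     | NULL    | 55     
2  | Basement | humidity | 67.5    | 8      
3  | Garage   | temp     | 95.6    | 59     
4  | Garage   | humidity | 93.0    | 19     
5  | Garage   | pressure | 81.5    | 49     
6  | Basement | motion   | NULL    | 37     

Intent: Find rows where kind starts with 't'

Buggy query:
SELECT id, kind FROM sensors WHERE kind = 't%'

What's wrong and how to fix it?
Bug: '=' compares the literal string including the % character; pattern matching needs LIKE

Fix: Replace '=' with LIKE so 't%' is treated as a pattern

Corrected query:
SELECT id, kind FROM sensors WHERE kind LIKE 't%'

Result:
id | kind
---+-----
1  | temp
3  | temp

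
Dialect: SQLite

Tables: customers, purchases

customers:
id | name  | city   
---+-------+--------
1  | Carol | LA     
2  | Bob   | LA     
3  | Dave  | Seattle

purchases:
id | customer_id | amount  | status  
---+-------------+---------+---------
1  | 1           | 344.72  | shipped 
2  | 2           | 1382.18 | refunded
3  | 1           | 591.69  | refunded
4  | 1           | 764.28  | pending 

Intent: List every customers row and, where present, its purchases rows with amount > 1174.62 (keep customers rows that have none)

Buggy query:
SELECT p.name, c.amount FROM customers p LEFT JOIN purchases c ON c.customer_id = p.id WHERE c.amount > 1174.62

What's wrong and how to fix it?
Bug: Filtering c.amount in WHERE discards the NULL rows produced by LEFT JOIN, turning it into an inner join

Fix: Put 'c.amount > 1174.62' in the JOIN's ON clause instead of WHERE

Corrected query:
SELECT p.name, c.amount FROM customers p LEFT JOIN purchases c ON c.customer_id = p.id AND c.amount > 1174.62

Result:
name  | amount 
------+--------
Carol | NULL   
Bob   | 1382.18
Dave  | NULL   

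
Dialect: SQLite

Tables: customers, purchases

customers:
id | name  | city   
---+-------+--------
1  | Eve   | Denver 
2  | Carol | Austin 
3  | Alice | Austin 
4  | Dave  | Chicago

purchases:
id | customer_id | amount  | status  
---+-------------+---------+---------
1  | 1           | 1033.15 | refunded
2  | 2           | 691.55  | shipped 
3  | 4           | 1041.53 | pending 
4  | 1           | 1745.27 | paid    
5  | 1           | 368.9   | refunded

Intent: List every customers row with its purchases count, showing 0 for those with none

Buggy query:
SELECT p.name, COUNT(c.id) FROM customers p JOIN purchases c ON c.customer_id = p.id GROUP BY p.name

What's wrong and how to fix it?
Bug: An inner join excludes parents with zero children

Fix: Switch to LEFT JOIN to retain unmatched parent rows

Corrected query:
SELECT p.name, COUNT(c.id) FROM customers p LEFT JOIN purchases c ON c.customer_id = p.id GROUP BY p.name

Result:
name  | COUNT(c.id)
------+------------
Alice | 0          
Carol | 1          
Dave  | 1          
Eve   | 3          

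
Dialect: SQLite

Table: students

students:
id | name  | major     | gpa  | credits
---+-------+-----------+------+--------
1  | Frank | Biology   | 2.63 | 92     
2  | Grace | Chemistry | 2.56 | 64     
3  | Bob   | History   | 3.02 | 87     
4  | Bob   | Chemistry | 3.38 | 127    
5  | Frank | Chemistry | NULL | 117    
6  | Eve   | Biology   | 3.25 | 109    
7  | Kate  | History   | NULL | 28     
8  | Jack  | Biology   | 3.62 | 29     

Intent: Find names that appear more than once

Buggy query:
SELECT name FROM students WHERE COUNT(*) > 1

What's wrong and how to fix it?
Bug: COUNT(*) is an aggregate and cannot be used in WHERE

Fix: GROUP BY name, then filter groups with HAVING COUNT(*) > 1

Corrected query:
SELECT name FROM students GROUP BY name HAVING COUNT(*) > 1

Result:
name 
-----
Bob  
Frank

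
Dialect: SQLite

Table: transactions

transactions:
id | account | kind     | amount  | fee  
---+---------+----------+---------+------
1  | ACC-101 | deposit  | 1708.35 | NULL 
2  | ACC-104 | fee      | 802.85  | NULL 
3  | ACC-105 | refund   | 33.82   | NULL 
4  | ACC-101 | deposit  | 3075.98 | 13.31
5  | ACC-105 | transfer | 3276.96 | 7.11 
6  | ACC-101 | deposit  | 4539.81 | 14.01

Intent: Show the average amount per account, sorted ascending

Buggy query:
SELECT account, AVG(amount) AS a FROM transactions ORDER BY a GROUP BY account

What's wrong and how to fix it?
Bug: ORDER BY appears before GROUP BY; SQL clause order requires GROUP BY first

Fix: Move ORDER BY to the end, after GROUP BY

Corrected query:
SELECT account, AVG(amount) AS a FROM transactions GROUP BY account ORDER BY a

Result:
account | a          
--------+------------
ACC-104 | 802.85     
ACC-105 | 1655.39    
ACC-101 | 3108.046667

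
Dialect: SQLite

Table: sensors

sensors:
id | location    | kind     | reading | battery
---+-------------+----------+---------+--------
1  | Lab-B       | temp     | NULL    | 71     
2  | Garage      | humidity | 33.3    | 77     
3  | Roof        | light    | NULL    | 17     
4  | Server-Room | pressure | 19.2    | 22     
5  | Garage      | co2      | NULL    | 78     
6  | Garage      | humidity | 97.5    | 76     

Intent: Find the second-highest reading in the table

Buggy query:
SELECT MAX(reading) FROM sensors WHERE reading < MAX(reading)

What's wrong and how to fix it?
Bug: MAX(reading) on the right of the comparison is an aggregate-in-WHERE error

Fix: Compute the overall MAX in a subquery, then take MAX of rows below it

Corrected query:
SELECT MAX(reading) FROM sensors WHERE reading < (SELECT MAX(reading) FROM sensors)

Result:
MAX(reading)
------------
33.3        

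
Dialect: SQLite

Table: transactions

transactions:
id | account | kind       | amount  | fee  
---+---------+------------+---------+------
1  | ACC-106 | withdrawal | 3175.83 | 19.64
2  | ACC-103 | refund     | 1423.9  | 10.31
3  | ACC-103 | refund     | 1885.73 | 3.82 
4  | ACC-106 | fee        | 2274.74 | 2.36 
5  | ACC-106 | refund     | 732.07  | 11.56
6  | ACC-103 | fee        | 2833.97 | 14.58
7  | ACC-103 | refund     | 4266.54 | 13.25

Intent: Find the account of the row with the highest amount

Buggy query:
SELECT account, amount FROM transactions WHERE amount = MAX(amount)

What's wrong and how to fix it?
Bug: WHERE is evaluated per row; an aggregate over the whole table isn't defined there

Fix: Wrap MAX in a scalar subquery so WHERE compares against a single value

Corrected query:
SELECT account, amount FROM transactions WHERE amount = (SELECT MAX(amount) FROM transactions)

Result:
account | amount 
--------+--------
ACC-103 | 4266.54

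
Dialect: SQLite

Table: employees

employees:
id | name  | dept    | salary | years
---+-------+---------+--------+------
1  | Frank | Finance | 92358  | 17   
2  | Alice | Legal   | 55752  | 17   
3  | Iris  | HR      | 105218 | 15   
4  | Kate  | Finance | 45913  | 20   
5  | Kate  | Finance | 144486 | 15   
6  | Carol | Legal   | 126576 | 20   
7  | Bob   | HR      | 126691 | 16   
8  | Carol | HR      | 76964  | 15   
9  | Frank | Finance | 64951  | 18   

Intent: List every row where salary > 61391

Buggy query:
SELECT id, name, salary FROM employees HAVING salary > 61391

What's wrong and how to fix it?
Bug: HAVING filters the output of aggregation, but this query has no GROUP BY and no aggregate functions, so SQLite rejects it (HAVING clause on a non-aggregate query); the condition here is per row

Fix: Replace HAVING with WHERE since the condition applies to individual rows

Corrected query:
SELECT id, name, salary FROM employees WHERE salary > 61391

Result:
id | name  | salary
---+-------+-------
1  | Frank | 92358 
3  | Iris  | 105218
5  | Kate  | 144486
6  | Carol | 126576
7  | Bob   | 126691
8  | Carol | 76964 
9  | Frank | 64951 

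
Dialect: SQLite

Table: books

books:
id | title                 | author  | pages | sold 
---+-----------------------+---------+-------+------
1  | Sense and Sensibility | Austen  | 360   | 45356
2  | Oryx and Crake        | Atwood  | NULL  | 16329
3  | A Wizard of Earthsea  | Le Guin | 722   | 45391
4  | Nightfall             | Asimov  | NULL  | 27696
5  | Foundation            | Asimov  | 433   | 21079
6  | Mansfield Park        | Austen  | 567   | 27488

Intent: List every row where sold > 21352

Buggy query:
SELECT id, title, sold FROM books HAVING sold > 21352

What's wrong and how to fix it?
Bug: HAVING filters the output of aggregation, but this query has no GROUP BY and no aggregate functions, so SQLite rejects it (HAVING clause on a non-aggregate query); the condition here is per row

Fix: Use WHERE for row-level filtering

Corrected query:
SELECT id, title, sold FROM books WHERE sold > 21352

Result:
id | title                 | sold 
---+-----------------------+------
1  | Sense and Sensibility | 45356
3  | A Wizard of Earthsea  | 45391
4  | Nightfall             | 27696
6  | Mansfield Park        | 27488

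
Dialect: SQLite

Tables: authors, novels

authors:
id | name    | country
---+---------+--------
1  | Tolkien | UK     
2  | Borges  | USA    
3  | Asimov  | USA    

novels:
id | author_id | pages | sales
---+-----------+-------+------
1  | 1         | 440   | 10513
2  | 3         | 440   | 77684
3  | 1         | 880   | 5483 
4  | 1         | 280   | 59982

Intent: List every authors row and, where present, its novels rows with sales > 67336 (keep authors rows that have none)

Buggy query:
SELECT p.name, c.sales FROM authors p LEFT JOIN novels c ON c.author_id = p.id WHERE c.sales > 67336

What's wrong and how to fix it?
Bug: Filtering c.sales in WHERE discards the NULL rows produced by LEFT JOIN, turning it into an inner join

Fix: Move the right-table condition into the ON clause so unmatched parents are kept

Corrected query:
SELECT p.name, c.sales FROM authors p LEFT JOIN novels c ON c.author_id = p.id AND c.sales > 67336

Result:
name    | sales
--------+------
Tolkien | NULL 
Borges  | NULL 
Asimov  | 77684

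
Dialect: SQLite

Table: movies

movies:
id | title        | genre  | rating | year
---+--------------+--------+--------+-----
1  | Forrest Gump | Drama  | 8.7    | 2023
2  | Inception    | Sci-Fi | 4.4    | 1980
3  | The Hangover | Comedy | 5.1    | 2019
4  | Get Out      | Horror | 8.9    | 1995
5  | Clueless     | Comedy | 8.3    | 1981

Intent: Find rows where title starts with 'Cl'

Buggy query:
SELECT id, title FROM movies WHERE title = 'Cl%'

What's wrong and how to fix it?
Bug: Wildcards only work with LIKE; '=' treats '%' as a literal character

Fix: Replace '=' with LIKE so 'Cl%' is treated as a pattern

Corrected query:
SELECT id, title FROM movies WHERE title LIKE 'Cl%'

Result:
id | title   
---+---------
5  | Clueless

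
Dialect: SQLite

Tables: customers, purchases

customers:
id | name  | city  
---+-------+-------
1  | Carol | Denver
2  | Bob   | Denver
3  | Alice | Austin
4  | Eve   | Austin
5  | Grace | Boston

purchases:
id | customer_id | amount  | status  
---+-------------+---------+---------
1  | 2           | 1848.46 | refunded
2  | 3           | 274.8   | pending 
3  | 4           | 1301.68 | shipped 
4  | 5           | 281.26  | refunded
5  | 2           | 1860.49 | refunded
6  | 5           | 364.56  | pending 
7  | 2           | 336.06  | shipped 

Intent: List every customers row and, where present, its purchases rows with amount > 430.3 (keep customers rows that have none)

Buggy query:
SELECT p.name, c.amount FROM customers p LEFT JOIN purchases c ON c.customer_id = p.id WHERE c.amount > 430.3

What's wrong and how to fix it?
Bug: Filtering c.amount in WHERE discards the NULL rows produced by LEFT JOIN, turning it into an inner join

Fix: Put 'c.amount > 430.3' in the JOIN's ON clause instead of WHERE

Corrected query:
SELECT p.name, c.amount FROM customers p LEFT JOIN purchases c ON c.customer_id = p.id AND c.amount > 430.3

Result:
name  | amount 
------+--------
Carol | NULL   
Bob   | 1848.46
Bob   | 1860.49
Alice | NULL   
Eve   | 1301.68
Grace | NULL   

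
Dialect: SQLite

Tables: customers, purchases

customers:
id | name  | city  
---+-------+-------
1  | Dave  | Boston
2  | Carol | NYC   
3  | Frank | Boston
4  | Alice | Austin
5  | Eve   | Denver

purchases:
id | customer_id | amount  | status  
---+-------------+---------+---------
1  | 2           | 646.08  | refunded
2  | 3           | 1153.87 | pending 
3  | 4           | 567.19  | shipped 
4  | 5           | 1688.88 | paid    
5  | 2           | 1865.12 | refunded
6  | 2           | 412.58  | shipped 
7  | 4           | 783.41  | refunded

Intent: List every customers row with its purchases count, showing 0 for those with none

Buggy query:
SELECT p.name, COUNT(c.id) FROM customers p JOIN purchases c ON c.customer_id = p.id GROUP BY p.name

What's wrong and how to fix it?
Bug: INNER JOIN drops customers rows that have no matching purchases rows

Fix: Use LEFT JOIN so parents without children still appear (COUNT(c.id) gives 0)

Corrected query:
SELECT p.name, COUNT(c.id) FROM customers p LEFT JOIN purchases c ON c.customer_id = p.id GROUP BY p.name

Result:
name  | COUNT(c.id)
------+------------
Alice | 2          
Carol | 3          
Dave  | 0          
Eve   | 1          
Frank | 1          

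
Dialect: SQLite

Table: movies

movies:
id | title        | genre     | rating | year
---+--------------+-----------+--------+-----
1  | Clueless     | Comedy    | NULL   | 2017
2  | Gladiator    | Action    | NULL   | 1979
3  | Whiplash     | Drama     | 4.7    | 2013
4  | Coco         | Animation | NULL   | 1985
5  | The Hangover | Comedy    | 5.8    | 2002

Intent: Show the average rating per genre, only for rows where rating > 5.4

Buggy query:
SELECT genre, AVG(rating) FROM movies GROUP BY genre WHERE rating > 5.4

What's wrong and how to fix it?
Bug: WHERE cannot follow GROUP BY

Fix: Place WHERE between FROM and GROUP BY

Corrected query:
SELECT genre, AVG(rating) FROM movies WHERE rating > 5.4 GROUP BY genre

Result:
genre  | AVG(rating)
-------+------------
Comedy | 5.8        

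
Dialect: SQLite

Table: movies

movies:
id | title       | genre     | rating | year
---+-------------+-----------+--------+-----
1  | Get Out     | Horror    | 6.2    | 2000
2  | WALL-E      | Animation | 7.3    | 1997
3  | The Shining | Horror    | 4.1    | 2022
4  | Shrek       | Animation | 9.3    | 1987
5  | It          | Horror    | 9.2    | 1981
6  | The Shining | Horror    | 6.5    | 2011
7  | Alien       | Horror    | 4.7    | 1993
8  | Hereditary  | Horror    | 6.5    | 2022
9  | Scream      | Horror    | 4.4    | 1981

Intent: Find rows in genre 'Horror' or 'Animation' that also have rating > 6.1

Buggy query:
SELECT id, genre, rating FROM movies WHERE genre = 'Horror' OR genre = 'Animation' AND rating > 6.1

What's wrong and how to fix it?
Bug: Without parentheses, AND is evaluated before OR, so the rating filter only applies to the 'Animation' branch

Fix: Group the OR with parentheses (or use IN), then AND the threshold

Corrected query:
SELECT id, genre, rating FROM movies WHERE (genre = 'Horror' OR genre = 'Animation') AND rating > 6.1

Result:
id | genre     | rating
---+-----------+-------
1  | Horror    | 6.2   
2  | Animation | 7.3   
4  | Animation | 9.3   
5  | Horror    | 9.2   
6  | Horror    | 6.5   
8  | Horror    | 6.5   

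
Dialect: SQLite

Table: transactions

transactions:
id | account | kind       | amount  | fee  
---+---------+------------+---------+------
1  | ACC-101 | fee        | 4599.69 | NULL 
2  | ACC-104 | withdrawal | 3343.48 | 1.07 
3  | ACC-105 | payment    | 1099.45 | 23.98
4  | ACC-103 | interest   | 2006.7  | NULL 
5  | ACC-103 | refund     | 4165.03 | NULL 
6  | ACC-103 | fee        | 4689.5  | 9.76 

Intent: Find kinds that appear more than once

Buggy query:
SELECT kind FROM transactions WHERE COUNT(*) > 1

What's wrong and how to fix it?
Bug: COUNT(*) is an aggregate and cannot be used in WHERE

Fix: Group first, then use HAVING for the count condition

Corrected query:
SELECT kind FROM transactions GROUP BY kind HAVING COUNT(*) > 1

Result:
kind
----
fee 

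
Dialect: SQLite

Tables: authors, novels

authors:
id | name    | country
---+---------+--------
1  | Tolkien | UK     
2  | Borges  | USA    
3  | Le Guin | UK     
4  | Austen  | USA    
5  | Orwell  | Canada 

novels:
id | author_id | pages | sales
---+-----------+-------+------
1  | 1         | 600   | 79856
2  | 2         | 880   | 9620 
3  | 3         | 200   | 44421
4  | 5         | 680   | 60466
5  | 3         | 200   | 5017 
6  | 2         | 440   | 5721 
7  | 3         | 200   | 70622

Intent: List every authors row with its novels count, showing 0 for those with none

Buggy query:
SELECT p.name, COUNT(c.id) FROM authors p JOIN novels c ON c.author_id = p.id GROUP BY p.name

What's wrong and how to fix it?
Bug: An inner join excludes parents with zero children

Fix: Use LEFT JOIN so parents without children still appear (COUNT(c.id) gives 0)

Corrected query:
SELECT p.name, COUNT(c.id) FROM authors p LEFT JOIN novels c ON c.author_id = p.id GROUP BY p.name

Result:
name    | COUNT(c.id)
--------+------------
Austen  | 0          
Borges  | 2          
Le Guin | 3          
Orwell  | 1          
Tolkien | 1          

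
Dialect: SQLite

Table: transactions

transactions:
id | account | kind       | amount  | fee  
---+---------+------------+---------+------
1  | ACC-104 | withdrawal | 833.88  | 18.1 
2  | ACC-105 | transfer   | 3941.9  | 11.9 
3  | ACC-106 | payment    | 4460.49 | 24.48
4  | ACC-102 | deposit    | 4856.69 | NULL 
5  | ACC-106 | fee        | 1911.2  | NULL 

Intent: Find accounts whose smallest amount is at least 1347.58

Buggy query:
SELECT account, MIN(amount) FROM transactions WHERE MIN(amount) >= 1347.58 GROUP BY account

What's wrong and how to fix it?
Bug: MIN() in WHERE is a misuse of aggregate

Fix: Use HAVING for the per-group MIN condition

Corrected query:
SELECT account, MIN(amount) FROM transactions GROUP BY account HAVING MIN(amount) >= 1347.58

Result:
account | MIN(amount)
--------+------------
ACC-102 | 4856.69    
ACC-105 | 3941.9     
ACC-106 | 1911.2     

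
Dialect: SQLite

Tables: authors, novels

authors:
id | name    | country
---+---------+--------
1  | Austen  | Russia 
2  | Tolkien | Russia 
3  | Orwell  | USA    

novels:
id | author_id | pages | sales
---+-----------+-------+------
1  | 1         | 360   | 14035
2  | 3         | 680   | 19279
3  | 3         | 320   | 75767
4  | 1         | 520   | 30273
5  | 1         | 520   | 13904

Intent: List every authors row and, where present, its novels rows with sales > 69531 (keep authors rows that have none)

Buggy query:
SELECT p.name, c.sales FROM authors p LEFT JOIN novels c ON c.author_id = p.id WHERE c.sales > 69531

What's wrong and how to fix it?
Bug: Filtering c.sales in WHERE discards the NULL rows produced by LEFT JOIN, turning it into an inner join

Fix: Put 'c.sales > 69531' in the JOIN's ON clause instead of WHERE

Corrected query:
SELECT p.name, c.sales FROM authors p LEFT JOIN novels c ON c.author_id = p.id AND c.sales > 69531

Result:
name    | sales
--------+------
Austen  | NULL 
Tolkien | NULL 
Orwell  | 75767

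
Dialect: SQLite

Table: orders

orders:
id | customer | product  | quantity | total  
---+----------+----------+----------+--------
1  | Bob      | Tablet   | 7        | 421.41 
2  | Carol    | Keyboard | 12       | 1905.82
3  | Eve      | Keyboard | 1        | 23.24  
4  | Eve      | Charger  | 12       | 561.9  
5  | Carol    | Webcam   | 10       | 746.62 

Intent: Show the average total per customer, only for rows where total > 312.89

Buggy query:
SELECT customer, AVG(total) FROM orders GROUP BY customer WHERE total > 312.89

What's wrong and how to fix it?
Bug: Row-level WHERE must come before GROUP BY in the clause order

Fix: Move the WHERE clause before GROUP BY

Corrected query:
SELECT customer, AVG(total) FROM orders WHERE total > 312.89 GROUP BY customer

Result:
customer | AVG(total)
---------+-----------
Bob      | 421.41    
Carol    | 1326.22   
Eve      | 561.9     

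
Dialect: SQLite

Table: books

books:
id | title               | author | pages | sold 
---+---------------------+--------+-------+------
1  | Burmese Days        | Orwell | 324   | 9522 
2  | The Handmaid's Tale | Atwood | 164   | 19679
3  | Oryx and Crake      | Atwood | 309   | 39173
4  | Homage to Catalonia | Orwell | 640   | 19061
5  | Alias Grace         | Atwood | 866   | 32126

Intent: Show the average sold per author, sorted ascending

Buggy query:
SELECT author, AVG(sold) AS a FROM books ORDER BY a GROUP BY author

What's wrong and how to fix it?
Bug: GROUP BY must precede ORDER BY

Fix: Move ORDER BY to the end, after GROUP BY

Corrected query:
SELECT author, AVG(sold) AS a FROM books GROUP BY author ORDER BY a

Result:
author | a      
-------+--------
Orwell | 14291.5
Atwood | 30326  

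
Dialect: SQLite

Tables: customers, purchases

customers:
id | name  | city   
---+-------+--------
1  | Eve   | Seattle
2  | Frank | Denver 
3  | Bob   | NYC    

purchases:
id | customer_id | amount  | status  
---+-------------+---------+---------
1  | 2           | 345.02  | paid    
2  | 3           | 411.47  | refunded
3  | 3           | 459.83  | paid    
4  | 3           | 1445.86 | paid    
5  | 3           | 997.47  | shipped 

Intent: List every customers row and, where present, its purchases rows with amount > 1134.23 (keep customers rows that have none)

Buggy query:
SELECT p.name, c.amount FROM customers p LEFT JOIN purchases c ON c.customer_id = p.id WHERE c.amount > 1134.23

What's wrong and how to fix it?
Bug: A WHERE condition on the right-hand table after LEFT JOIN drops unmatched parents

Fix: Put 'c.amount > 1134.23' in the JOIN's ON clause instead of WHERE

Corrected query:
SELECT p.name, c.amount FROM customers p LEFT JOIN purchases c ON c.customer_id = p.id AND c.amount > 1134.23

Result:
name  | amount 
------+--------
Eve   | NULL   
Frank | NULL   
Bob   | 1445.86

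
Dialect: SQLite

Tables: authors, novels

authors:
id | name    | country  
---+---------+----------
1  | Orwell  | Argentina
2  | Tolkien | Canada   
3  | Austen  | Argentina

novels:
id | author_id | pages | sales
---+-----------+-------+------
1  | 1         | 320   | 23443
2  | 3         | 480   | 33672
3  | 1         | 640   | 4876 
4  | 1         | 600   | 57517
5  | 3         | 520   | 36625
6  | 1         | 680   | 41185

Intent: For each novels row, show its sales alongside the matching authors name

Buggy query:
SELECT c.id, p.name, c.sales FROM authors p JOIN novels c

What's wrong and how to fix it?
Bug: JOIN with no ON clause produces a cartesian product; every novels row pairs with every authors row

Fix: Specify the join condition linking the foreign key to the parent id

Corrected query:
SELECT c.id, p.name, c.sales FROM authors p JOIN novels c ON c.author_id = p.id

Result:
id | name   | sales
---+--------+------
1  | Orwell | 23443
2  | Austen | 33672
3  | Orwell | 4876 
4  | Orwell | 57517
5  | Austen | 36625
6  | Orwell | 41185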